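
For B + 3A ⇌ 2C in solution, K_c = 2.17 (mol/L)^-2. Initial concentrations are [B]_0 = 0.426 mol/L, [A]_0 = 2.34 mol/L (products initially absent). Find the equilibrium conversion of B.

Let X = conversion of B; extent ξ = 0.426·X mol/L.
Concentrations: [B] = 0.426 − 0.426X; [A] = 2.34 − 1.28X; [C] = 0.852X.
K_c = [C]^2 / ([B] [A]^3).
Solving K_c = 2.17 for X ∈ (0,1): X = 0.791.

X = 0.791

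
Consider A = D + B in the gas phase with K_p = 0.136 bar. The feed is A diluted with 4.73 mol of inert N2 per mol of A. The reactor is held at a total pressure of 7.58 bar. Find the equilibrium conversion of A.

X = 0.279

Basis: 1 mol A initially; let X = conversion of A. Extent ξ = X.
At extent ξ: n_A = 1 − X; n_D = X; n_B = X; n_I = 4.73 (inert).
Summing: n_T = 5.73 + X.
With p_i = (n_i/n_T)P, K_p = p_D p_B / (p_A).
This yields a degree-2 equation in X; solving on (0,1), X = 0.279.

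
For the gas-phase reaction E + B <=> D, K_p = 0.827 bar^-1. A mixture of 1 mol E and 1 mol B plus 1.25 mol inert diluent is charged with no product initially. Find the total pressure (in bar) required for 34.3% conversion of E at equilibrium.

P = 2.79 bar

Basis: 1 mol E initially; let X = conversion of E. Extent ξ = X.
Species balance: n_E = 1 − X; n_B = 1 − X; n_D = X; n_I = 1.25 (inert).
n_T = Σnᵢ = 3.25 − X.
K_p = p_D / (p_E p_B) with p_i = (n_i/n_T)·P.
At X = 0.343: the mole-fraction product g(X) = Π y_i^ν_i = 2.31. Since K_p = g(X)·P^{-1}, P = (g/K_p)^(1/1) = (2.31/0.827)^(1/1) = 2.79 bar.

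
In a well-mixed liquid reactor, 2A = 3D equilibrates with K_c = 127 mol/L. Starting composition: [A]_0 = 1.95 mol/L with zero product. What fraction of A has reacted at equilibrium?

Let X = conversion of A; extent ξ = 1.95X/2 mol/L.
Concentrations: [A] = 1.95 − 1.95X; [D] = 2.92X.
K_c = [D]^3 / ([A]^2).
Setting equal to 127 and solving for X on (0,1) gives X = 0.828.

X = 0.828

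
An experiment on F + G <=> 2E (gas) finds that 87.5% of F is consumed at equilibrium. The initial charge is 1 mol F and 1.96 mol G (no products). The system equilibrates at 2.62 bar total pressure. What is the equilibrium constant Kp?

Kp = 22.6

Let X = conversion of F (basis 1 mol F); extent of reaction ξ = X.
At extent ξ: n_F = 1 − X; n_G = 1.96 − X; n_E = 2X.
Since Δν = 0, n_T = 2.96 throughout.
At X = 0.875: n_F = 0.125, n_G = 1.08, n_E = 1.75, n_T = 2.96.
p_i = (n_i/n_T)·P. Kp = p_E^2 / (p_F p_G) = 22.6.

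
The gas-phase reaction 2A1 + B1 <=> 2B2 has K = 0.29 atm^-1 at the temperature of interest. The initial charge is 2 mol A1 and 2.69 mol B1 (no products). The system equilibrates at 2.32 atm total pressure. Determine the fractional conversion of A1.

Let X = conversion of A1 (basis 2 mol A1); extent of reaction ξ = X.
At extent ξ: n_A1 = 2 − 2X; n_B1 = 2.69 − X; n_B2 = 2X.
n_T = Σnᵢ = 4.69 − X.
With p_i = (n_i/n_T)P, K = p_B2^2 / (p_A1^2 p_B1).
This yields a degree-3 equation in X; solving on (0,1), X = 0.375.

X = 0.375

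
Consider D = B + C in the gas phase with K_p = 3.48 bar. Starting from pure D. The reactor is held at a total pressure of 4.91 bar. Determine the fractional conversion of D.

X = 0.644

Basis: 1 mol D initially; let X = conversion of D. Extent ξ = X.
At extent ξ: n_D = 1 − X; n_B = X; n_C = X.
n_T = Σnᵢ = 1 + X.
With p_i = (n_i/n_T)P, K_p = p_B p_C / (p_D).
Substituting and setting equal to 3.48 bar gives a polynomial in X; the root in (0,1) is X = 0.644.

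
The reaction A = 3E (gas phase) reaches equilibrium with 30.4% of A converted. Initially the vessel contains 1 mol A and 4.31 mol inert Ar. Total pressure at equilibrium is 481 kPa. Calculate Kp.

Let X = conversion of A (basis 1 mol A); extent of reaction ξ = X.
Mole table: n_A = 1 − X; n_E = 3X; n_I = 4.31 (inert).
n_T = Σnᵢ = 5.31 + 2X.
At X = 0.304: n_A = 0.696, n_E = 0.912, n_T = 5.92.
p_i = (n_i/n_T)·P. Kp = p_E^3 / (p_A) = 7.2e+03 kPa^2.

Kp = 7.2e+03 kPa^2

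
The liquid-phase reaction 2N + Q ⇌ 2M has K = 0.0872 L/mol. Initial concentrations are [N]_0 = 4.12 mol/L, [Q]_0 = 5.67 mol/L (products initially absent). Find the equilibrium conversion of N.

Let X = conversion of N; extent ξ = 4.12X/2 mol/L.
Concentrations: [N] = 4.12 − 4.12X; [Q] = 5.67 − 2.06X; [M] = 4.12X.
K = [M]^2 / ([N]^2 [Q]).
Solving K = 0.0872 for X ∈ (0,1): X = 0.394.

X = 0.394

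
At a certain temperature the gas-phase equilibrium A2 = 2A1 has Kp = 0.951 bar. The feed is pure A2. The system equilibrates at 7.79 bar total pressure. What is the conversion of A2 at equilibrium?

X = 0.172

Take 1 mol A2 as basis and let X be its fractional conversion, so ξ = X.
Mole table: n_A2 = 1 − X; n_A1 = 2X.
Total moles n_T = 1 + X.
With p_i = (n_i/n_T)P, Kp = p_A1^2 / (p_A2).
Setting this equal to 0.951 bar and taking the physical root (0 < X < 1) gives X = 0.172.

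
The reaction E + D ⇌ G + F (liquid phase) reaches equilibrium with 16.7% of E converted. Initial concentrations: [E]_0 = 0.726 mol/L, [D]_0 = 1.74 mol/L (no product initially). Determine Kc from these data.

Kc = 0.015

Let X = conversion of E.
Concentrations: [E] = 0.726 − 0.726X; [D] = 1.74 − 0.726X; [G] = 0.726X; [F] = 0.726X.
At X = 0.167: [E] = 0.605, [D] = 1.62, [G] = 0.121, [F] = 0.121.
Kc = [G] [F] / ([E] [D]) = 0.015.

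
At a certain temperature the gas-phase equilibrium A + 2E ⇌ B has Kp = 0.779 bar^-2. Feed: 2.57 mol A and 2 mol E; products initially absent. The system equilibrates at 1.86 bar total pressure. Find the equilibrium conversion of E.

Take 2 mol E as basis and let X be its fractional conversion, so ξ = X.
Species balance: n_A = 2.57 − X; n_E = 2 − 2X; n_B = X.
n_T = Σnᵢ = 4.57 − 2X.
y_i = n_i/n_T, p_i = y_i·P. Kp = p_B / (p_A p_E^2).
Setting this equal to 0.779 bar^-2 and taking the physical root (0 < X < 1) gives X = 0.475.

X = 0.475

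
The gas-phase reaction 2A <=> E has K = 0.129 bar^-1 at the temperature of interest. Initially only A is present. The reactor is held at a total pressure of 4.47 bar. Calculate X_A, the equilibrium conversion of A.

X = 0.450

Take 1 mol A as basis and let X be its fractional conversion, so ξ = 0.5X.
Moles: n_A = 1 − X; n_E = 0.5X.
Total moles n_T = 1 − 0.5X.
Mole fractions y_i = n_i/n_T; K = p_E / (p_A^2) with p_i = y_i·P.
Substituting and setting equal to 0.129 bar^-1 gives a polynomial in X; the root in (0,1) is X = 0.450.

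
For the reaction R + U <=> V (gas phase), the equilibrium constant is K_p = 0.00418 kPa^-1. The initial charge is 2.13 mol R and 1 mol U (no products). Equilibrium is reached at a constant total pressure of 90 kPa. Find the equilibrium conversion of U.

X = 0.199

Take 1 mol U as basis and let X be its fractional conversion, so ξ = X.
At extent ξ: n_R = 2.13 − X; n_U = 1 − X; n_V = X.
Summing: n_T = 3.13 − X.
Mole fractions y_i = n_i/n_T; K_p = p_V / (p_R p_U) with p_i = y_i·P.
Setting this equal to 0.00418 kPa^-1 and taking the physical root (0 < X < 1) gives X = 0.199.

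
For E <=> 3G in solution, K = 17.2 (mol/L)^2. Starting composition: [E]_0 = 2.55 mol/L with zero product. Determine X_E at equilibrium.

Let X = conversion of E; extent ξ = 2.55·X mol/L.
Concentrations: [E] = 2.55 − 2.55X; [G] = 7.65X.
K = [G]^3 / ([E]).
Equating to 17.2 (mol/L)^2: the physical root is X = 0.391.

X = 0.391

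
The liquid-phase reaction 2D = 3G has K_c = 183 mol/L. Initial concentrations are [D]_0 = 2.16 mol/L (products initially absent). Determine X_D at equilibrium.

Let X = conversion of D; extent ξ = 2.16X/2 mol/L.
Concentrations: [D] = 2.16 − 2.16X; [G] = 3.24X.
K_c = [G]^3 / ([D]^2).
Solving K_c = 183 for X ∈ (0,1): X = 0.845.

X = 0.845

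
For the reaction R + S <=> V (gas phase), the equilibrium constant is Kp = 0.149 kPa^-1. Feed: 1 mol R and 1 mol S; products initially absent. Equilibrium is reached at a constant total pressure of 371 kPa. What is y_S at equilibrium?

y_S = 0.118

Basis: 1 mol R initially; let X = conversion of R. Extent ξ = X.
Moles: n_R = 1 − X; n_S = 1 − X; n_V = X.
n_T = Σnᵢ = 2 − X.
With p_i = (n_i/n_T)P, Kp = p_V / (p_R p_S).
Setting this equal to 0.149 kPa^-1 and taking the physical root (0 < X < 1) gives X = 0.867.
Then n_S = 0.133, n_T = 1.13, so y_S = 0.118.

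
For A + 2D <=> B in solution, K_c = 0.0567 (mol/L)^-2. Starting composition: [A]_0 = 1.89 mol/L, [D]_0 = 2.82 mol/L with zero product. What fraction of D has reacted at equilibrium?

Let X = conversion of D; extent ξ = 2.82X/2 mol/L.
Concentrations: [A] = 1.89 − 1.41X; [D] = 2.82 − 2.82X; [B] = 1.41X.
K_c = [B] / ([A] [D]^2).
This equals 0.0567 at X = 0.263 (the root in 0 < X < 1).

X = 0.263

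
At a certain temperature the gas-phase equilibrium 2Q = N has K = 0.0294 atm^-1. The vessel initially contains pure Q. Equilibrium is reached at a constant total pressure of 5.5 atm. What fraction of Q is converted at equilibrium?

X = 0.221

Take 1 mol Q as basis and let X be its fractional conversion, so ξ = 0.5X.
At extent ξ: n_Q = 1 − X; n_N = 0.5X.
Total moles n_T = 1 − 0.5X.
With p_i = (n_i/n_T)P, K = p_N / (p_Q^2).
Equating to 0.0294 atm^-1 and solving on 0 < X < 1: X = 0.221.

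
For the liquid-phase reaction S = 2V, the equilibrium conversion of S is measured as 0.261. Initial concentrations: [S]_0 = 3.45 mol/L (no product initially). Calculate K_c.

Let X = conversion of S.
Concentrations: [S] = 3.45 − 3.45X; [V] = 6.9X.
At X = 0.261: [S] = 2.55, [V] = 1.8.
K_c = [V]^2 / ([S]) = 1.27 mol/L.

K_c = 1.27 mol/L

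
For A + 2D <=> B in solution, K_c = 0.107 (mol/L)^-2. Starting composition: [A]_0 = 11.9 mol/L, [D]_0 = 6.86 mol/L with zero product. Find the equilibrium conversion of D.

Let X = conversion of D; extent ξ = 6.86X/2 mol/L.
Concentrations: [A] = 11.9 − 3.43X; [D] = 6.86 − 6.86X; [B] = 3.43X.
K_c = [B] / ([A] [D]^2).
Setting equal to 0.107 and solving for X on (0,1) gives X = 0.763.

X = 0.763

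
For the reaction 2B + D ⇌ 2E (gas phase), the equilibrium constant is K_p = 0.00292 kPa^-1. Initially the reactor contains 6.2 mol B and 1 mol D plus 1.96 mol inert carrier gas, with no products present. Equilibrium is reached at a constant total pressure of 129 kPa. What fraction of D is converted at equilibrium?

Basis: 1 mol D initially; let X = conversion of D. Extent ξ = X.
Moles: n_B = 6.2 − 2X; n_D = 1 − X; n_E = 2X; n_I = 1.96 (inert).
n_T = Σnᵢ = 9.16 − X.
Mole fractions y_i = n_i/n_T; K_p = p_E^2 / (p_B^2 p_D) with p_i = y_i·P.
Setting this equal to 0.00292 kPa^-1 and taking the physical root (0 < X < 1) gives X = 0.422.

X = 0.422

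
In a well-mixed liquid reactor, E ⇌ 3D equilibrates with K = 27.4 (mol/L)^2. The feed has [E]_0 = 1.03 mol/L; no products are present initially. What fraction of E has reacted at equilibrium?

X = 0.676

Let X = conversion of E; extent ξ = 1.03·X mol/L.
Concentrations: [E] = 1.03 − 1.03X; [D] = 3.09X.
K = [D]^3 / ([E]).
Setting equal to 27.4 and solving for X on (0,1) gives X = 0.676.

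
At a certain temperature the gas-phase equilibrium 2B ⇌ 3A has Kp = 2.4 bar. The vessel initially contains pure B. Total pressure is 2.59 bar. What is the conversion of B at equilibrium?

Basis: 1 mol B initially; let X = conversion of B. Extent ξ = 0.5X.
Moles: n_B = 1 − X; n_A = 1.5X.
n_T = Σnᵢ = 1 + 0.5X.
With p_i = (n_i/n_T)P, Kp = p_A^3 / (p_B^2).
Equating to 2.4 bar and solving on 0 < X < 1: X = 0.461.

X = 0.461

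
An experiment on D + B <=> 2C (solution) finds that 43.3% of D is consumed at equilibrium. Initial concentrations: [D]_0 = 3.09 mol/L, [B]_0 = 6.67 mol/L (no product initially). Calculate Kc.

Kc = 0.767

Let X = conversion of D.
Concentrations: [D] = 3.09 − 3.09X; [B] = 6.67 − 3.09X; [C] = 6.18X.
At X = 0.433: [D] = 1.75, [B] = 5.33, [C] = 2.68.
Kc = [C]^2 / ([D] [B]) = 0.767.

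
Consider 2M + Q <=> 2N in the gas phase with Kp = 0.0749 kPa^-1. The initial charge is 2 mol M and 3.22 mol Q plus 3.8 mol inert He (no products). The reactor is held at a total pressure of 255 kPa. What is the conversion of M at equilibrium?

Let X = conversion of M (basis 2 mol M); extent of reaction ξ = X.
Moles: n_M = 2 − 2X; n_Q = 3.22 − X; n_N = 2X; n_I = 3.8 (inert).
Summing: n_T = 9.02 − X.
y_i = n_i/n_T, p_i = y_i·P. Kp = p_N^2 / (p_M^2 p_Q).
Equating to 0.0749 kPa^-1 and solving on 0 < X < 1: X = 0.706.

X = 0.706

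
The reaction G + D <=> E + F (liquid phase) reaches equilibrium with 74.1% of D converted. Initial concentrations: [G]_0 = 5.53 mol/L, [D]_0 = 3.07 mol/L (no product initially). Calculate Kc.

Kc = 2

Let X = conversion of D.
Concentrations: [G] = 5.53 − 3.07X; [D] = 3.07 − 3.07X; [E] = 3.07X; [F] = 3.07X.
At X = 0.741: [G] = 3.26, [D] = 0.795, [E] = 2.27, [F] = 2.27.
Kc = [E] [F] / ([G] [D]) = 2.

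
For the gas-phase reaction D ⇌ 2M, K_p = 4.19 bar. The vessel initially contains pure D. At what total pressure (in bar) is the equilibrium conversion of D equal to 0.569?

Take 1 mol D as basis and let X be its fractional conversion, so ξ = X.
Species balance: n_D = 1 − X; n_M = 2X.
Summing: n_T = 1 + X.
K_p = p_M^2 / (p_D) with p_i = (n_i/n_T)·P.
At X = 0.569: the mole-fraction product g(X) = Π y_i^ν_i = 1.915. Since K_p = g(X)·P^{1}, P = (K_p/g)^(1/1) = (4.19/1.915)^(1/1) = 2.19 bar.

P = 2.19 bar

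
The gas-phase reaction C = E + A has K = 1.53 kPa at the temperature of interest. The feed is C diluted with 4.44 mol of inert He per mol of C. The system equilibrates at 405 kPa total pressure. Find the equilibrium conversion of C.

X = 0.135

Basis: 1 mol C initially; let X = conversion of C. Extent ξ = X.
Mole table: n_C = 1 − X; n_E = X; n_A = X; n_I = 4.44 (inert).
Total moles n_T = 5.44 + X.
y_i = n_i/n_T, p_i = y_i·P. K = p_E p_A / (p_C).
This yields a degree-2 equation in X; solving on (0,1), X = 0.135.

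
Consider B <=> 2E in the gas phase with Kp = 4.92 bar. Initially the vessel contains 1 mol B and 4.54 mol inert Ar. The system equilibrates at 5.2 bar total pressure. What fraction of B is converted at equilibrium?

Let X = conversion of B (basis 1 mol B); extent of reaction ξ = X.
Species balance: n_B = 1 − X; n_E = 2X; n_I = 4.54 (inert).
Summing: n_T = 5.54 + X.
Mole fractions y_i = n_i/n_T; Kp = p_E^2 / (p_B) with p_i = y_i·P.
Substituting and setting equal to 4.92 bar gives a polynomial in X; the root in (0,1) is X = 0.683.

X = 0.683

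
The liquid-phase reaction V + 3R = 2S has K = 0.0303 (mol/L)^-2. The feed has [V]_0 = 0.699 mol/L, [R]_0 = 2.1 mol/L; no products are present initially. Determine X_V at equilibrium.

X = 0.202

Let X = conversion of V; extent ξ = 0.699·X mol/L.
Concentrations: [V] = 0.699 − 0.699X; [R] = 2.1 − 2.1X; [S] = 1.4X.
K = [S]^2 / ([V] [R]^3).
This equals 0.0303 at X = 0.202 (the root in 0 < X < 1).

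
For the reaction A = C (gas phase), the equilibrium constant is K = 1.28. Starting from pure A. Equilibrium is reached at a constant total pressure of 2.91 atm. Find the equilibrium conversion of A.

X = 0.561

Let X = conversion of A (basis 1 mol A); extent of reaction ξ = X.
Moles: n_A = 1 − X; n_C = X.
Total moles n_T = 1 (Δν = 0, constant).
With p_i = (n_i/n_T)P, K = p_C / (p_A).
Equating to 1.28 and solving on 0 < X < 1: X = 0.561.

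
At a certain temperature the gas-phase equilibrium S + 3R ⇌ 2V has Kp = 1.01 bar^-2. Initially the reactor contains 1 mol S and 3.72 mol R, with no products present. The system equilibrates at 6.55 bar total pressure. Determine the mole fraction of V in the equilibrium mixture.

Basis: 1 mol S initially; let X = conversion of S. Extent ξ = X.
Moles: n_S = 1 − X; n_R = 3.72 − 3X; n_V = 2X.
Total moles n_T = 4.72 − 2X.
y_i = n_i/n_T, p_i = y_i·P. Kp = p_V^2 / (p_S p_R^3).
Equating to 1.01 bar^-2 and solving on 0 < X < 1: X = 0.782.
Then n_V = 1.56, n_T = 3.16, so y_V = 0.496.

y_V = 0.496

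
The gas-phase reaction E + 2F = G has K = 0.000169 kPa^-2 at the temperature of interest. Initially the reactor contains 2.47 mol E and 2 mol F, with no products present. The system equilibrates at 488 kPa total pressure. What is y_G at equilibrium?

Take 2 mol F as basis and let X be its fractional conversion, so ξ = X.
Mole table: n_E = 2.47 − X; n_F = 2 − 2X; n_G = X.
Total moles n_T = 4.47 − 2X.
Mole fractions y_i = n_i/n_T; K = p_G / (p_E p_F^2) with p_i = y_i·P.
This yields a degree-3 equation in X; solving on (0,1), X = 0.842.
Then n_G = 0.842, n_T = 2.79, so y_G = 0.302.

y_G = 0.302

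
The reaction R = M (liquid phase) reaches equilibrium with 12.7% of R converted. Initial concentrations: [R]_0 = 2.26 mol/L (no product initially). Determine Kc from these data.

Let X = conversion of R.
Concentrations: [R] = 2.26 − 2.26X; [M] = 2.26X.
At X = 0.127: [R] = 1.97, [M] = 0.287.
Kc = [M] / ([R]) = 0.145.

Kc = 0.145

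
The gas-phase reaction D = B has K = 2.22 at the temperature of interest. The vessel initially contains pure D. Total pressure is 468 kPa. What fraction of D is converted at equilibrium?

Let X = conversion of D (basis 1 mol D); extent of reaction ξ = X.
Moles: n_D = 1 − X; n_B = X.
Since Δν = 0, n_T = 1 throughout.
Mole fractions y_i = n_i/n_T; K = p_B / (p_D) with p_i = y_i·P.
This yields a degree-1 equation in X; solving on (0,1), X = 0.689.

X = 0.689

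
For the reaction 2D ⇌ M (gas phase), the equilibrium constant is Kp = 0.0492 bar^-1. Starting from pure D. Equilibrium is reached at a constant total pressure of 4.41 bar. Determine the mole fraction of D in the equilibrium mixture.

Let X = conversion of D (basis 1 mol D); extent of reaction ξ = 0.5X.
Species balance: n_D = 1 − X; n_M = 0.5X.
n_T = Σnᵢ = 1 − 0.5X.
y_i = n_i/n_T, p_i = y_i·P. Kp = p_M / (p_D^2).
Equating to 0.0492 bar^-1 and solving on 0 < X < 1: X = 0.268.
Then n_D = 0.732, n_T = 0.866, so y_D = 0.845.

y_D = 0.845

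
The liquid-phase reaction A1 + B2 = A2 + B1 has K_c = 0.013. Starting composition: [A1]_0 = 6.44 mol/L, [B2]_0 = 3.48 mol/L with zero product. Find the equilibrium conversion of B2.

Let X = conversion of B2; extent ξ = 3.48·X mol/L.
Concentrations: [A1] = 6.44 − 3.48X; [B2] = 3.48 − 3.48X; [A2] = 3.48X; [B1] = 3.48X.
K_c = [A2] [B1] / ([A1] [B2]).
Setting equal to 0.013 and solving for X on (0,1) gives X = 0.138.

X = 0.138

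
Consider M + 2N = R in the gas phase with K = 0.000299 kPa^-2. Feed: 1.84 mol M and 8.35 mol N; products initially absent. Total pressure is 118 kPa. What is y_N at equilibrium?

y_N = 0.758

Basis: 1.84 mol M initially; let X = conversion of M. Extent ξ = 1.84X.
At extent ξ: n_M = 1.84 − 1.84X; n_N = 8.35 − 3.68X; n_R = 1.84X.
Summing: n_T = 10.2 − 3.68X.
Mole fractions y_i = n_i/n_T; K = p_R / (p_M p_N^2) with p_i = y_i·P.
This yields a degree-3 equation in X; solving on (0,1), X = 0.705.
Then n_N = 5.76, n_T = 7.6, so y_N = 0.758.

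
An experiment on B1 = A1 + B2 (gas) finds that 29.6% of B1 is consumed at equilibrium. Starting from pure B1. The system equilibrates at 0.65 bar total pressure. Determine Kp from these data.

Kp = 0.0624 bar

Basis: 1 mol B1 initially; let X = conversion of B1. Extent ξ = X.
Species balance: n_B1 = 1 − X; n_A1 = X; n_B2 = X.
Summing: n_T = 1 + X.
At X = 0.296: n_B1 = 0.704, n_A1 = 0.296, n_B2 = 0.296, n_T = 1.3.
p_i = (n_i/n_T)·P. Kp = p_A1 p_B2 / (p_B1) = 0.0624 bar.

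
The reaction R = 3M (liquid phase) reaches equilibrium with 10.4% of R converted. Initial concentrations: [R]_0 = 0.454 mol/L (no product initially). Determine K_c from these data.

K_c = 0.00699 (mol/L)^2

Let X = conversion of R.
Concentrations: [R] = 0.454 − 0.454X; [M] = 1.36X.
At X = 0.104: [R] = 0.407, [M] = 0.142.
K_c = [M]^3 / ([R]) = 0.00699 (mol/L)^2.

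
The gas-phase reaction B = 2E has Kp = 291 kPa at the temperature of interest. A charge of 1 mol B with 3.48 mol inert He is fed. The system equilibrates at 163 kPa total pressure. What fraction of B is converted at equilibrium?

Basis: 1 mol B initially; let X = conversion of B. Extent ξ = X.
Species balance: n_B = 1 − X; n_E = 2X; n_I = 3.48 (inert).
Summing: n_T = 4.48 + X.
With p_i = (n_i/n_T)P, Kp = p_E^2 / (p_B).
Setting this equal to 291 kPa and taking the physical root (0 < X < 1) gives X = 0.756.

X = 0.756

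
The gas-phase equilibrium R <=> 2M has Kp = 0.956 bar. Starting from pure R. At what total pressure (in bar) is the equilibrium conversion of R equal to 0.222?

P = 4.61 bar

Let X = conversion of R (basis 1 mol R); extent of reaction ξ = X.
Moles: n_R = 1 − X; n_M = 2X.
n_T = Σnᵢ = 1 + X.
Kp = p_M^2 / (p_R) with p_i = (n_i/n_T)·P.
At X = 0.222: the mole-fraction product g(X) = Π y_i^ν_i = 0.2074. Since Kp = g(X)·P^{1}, P = (Kp/g)^(1/1) = (0.956/0.2074)^(1/1) = 4.61 bar.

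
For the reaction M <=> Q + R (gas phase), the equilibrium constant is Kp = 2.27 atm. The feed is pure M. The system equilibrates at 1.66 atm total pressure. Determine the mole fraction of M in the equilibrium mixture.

y_M = 0.136

Let X = conversion of M (basis 1 mol M); extent of reaction ξ = X.
Species balance: n_M = 1 − X; n_Q = X; n_R = X.
Total moles n_T = 1 + X.
y_i = n_i/n_T, p_i = y_i·P. Kp = p_Q p_R / (p_M).
Setting this equal to 2.27 atm and taking the physical root (0 < X < 1) gives X = 0.760.
Then n_M = 0.24, n_T = 1.76, so y_M = 0.136.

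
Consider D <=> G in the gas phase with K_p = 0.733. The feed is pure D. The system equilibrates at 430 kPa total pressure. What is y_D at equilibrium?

Let X = conversion of D (basis 1 mol D); extent of reaction ξ = X.
Moles: n_D = 1 − X; n_G = X.
n_T stays at 1 (no change in mole number).
Mole fractions y_i = n_i/n_T; K_p = p_G / (p_D) with p_i = y_i·P.
This yields a degree-1 equation in X; solving on (0,1), X = 0.423.
Then n_D = 0.577, n_T = 1, so y_D = 0.577.

y_D = 0.577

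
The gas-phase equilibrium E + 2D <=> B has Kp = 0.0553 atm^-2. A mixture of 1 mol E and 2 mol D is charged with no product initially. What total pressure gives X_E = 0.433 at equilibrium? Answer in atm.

P = 6.99 atm

Basis: 1 mol E initially; let X = conversion of E. Extent ξ = X.
Mole table: n_E = 1 − X; n_D = 2 − 2X; n_B = X.
Total moles n_T = 3 − 2X.
Kp = p_B / (p_E p_D^2) with p_i = (n_i/n_T)·P.
At X = 0.433: the mole-fraction product g(X) = Π y_i^ν_i = 2.704. Since Kp = g(X)·P^{-2}, P = (g/Kp)^(1/2) = (2.704/0.0553)^(1/2) = 6.99 atm.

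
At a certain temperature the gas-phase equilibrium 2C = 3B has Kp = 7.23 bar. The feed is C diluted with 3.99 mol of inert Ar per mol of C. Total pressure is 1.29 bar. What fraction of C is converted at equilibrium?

X = 0.773

Basis: 1 mol C initially; let X = conversion of C. Extent ξ = 0.5X.
Moles: n_C = 1 − X; n_B = 1.5X; n_I = 3.99 (inert).
n_T = Σnᵢ = 4.99 + 0.5X.
Mole fractions y_i = n_i/n_T; Kp = p_B^3 / (p_C^2) with p_i = y_i·P.
Equating to 7.23 bar and solving on 0 < X < 1: X = 0.773.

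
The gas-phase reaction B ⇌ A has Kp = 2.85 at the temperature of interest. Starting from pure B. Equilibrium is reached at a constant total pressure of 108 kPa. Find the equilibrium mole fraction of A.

Basis: 1 mol B initially; let X = conversion of B. Extent ξ = X.
At extent ξ: n_B = 1 − X; n_A = X.
Total moles n_T = 1 (Δν = 0, constant).
With p_i = (n_i/n_T)P, Kp = p_A / (p_B).
Substituting and setting equal to 2.85 gives a polynomial in X; the root in (0,1) is X = 0.740.
Then n_A = 0.74, n_T = 1, so y_A = 0.740.

y_A = 0.740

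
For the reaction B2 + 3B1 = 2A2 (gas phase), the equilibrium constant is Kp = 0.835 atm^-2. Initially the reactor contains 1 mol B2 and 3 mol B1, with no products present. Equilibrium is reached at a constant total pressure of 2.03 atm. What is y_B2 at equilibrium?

Let X = conversion of B2 (basis 1 mol B2); extent of reaction ξ = X.
Moles: n_B2 = 1 − X; n_B1 = 3 − 3X; n_A2 = 2X.
n_T = Σnᵢ = 4 − 2X.
Mole fractions y_i = n_i/n_T; Kp = p_A2^2 / (p_B2 p_B1^3) with p_i = y_i·P.
Equating to 0.835 atm^-2 and solving on 0 < X < 1: X = 0.458.
Then n_B2 = 0.542, n_T = 3.08, so y_B2 = 0.176.

y_B2 = 0.176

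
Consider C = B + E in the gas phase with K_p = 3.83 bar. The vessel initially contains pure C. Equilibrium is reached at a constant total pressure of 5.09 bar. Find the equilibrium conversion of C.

Take 1 mol C as basis and let X be its fractional conversion, so ξ = X.
Species balance: n_C = 1 − X; n_B = X; n_E = X.
Total moles n_T = 1 + X.
y_i = n_i/n_T, p_i = y_i·P. K_p = p_B p_E / (p_C).
Equating to 3.83 bar and solving on 0 < X < 1: X = 0.655.

X = 0.655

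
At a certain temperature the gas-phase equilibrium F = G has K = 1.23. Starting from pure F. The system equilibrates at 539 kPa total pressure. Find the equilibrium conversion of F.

Basis: 1 mol F initially; let X = conversion of F. Extent ξ = X.
Mole table: n_F = 1 − X; n_G = X.
Total moles n_T = 1 (Δν = 0, constant).
With p_i = (n_i/n_T)P, K = p_G / (p_F).
Substituting and setting equal to 1.23 gives a polynomial in X; the root in (0,1) is X = 0.552.

X = 0.552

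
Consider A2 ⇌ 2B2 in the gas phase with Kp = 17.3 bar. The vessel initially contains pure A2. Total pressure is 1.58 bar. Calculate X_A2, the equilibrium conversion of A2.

X = 0.856

Take 1 mol A2 as basis and let X be its fractional conversion, so ξ = X.
At extent ξ: n_A2 = 1 − X; n_B2 = 2X.
Total moles n_T = 1 + X.
y_i = n_i/n_T, p_i = y_i·P. Kp = p_B2^2 / (p_A2).
This yields a degree-2 equation in X; solving on (0,1), X = 0.856.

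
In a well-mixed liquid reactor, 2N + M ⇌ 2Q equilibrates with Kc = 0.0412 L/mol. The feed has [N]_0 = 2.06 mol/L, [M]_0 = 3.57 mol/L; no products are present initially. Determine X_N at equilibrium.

X = 0.269

Let X = conversion of N; extent ξ = 2.06X/2 mol/L.
Concentrations: [N] = 2.06 − 2.06X; [M] = 3.57 − 1.03X; [Q] = 2.06X.
Kc = [Q]^2 / ([N]^2 [M]).
This equals 0.0412 at X = 0.269 (the root in 0 < X < 1).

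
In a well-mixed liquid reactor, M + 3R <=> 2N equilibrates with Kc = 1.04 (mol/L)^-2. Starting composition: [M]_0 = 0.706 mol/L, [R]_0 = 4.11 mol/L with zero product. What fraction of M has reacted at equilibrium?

Let X = conversion of M; extent ξ = 0.706·X mol/L.
Concentrations: [M] = 0.706 − 0.706X; [R] = 4.11 − 2.12X; [N] = 1.41X.
Kc = [N]^2 / ([M] [R]^3).
Equating to 1.04 (mol/L)^-2: the physical root is X = 0.845.

X = 0.845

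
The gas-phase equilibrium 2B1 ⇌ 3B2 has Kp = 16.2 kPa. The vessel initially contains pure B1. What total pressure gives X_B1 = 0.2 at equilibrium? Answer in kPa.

P = 422 kPa

Take 1 mol B1 as basis and let X be its fractional conversion, so ξ = 0.5X.
Species balance: n_B1 = 1 − X; n_B2 = 1.5X.
n_T = Σnᵢ = 1 + 0.5X.
Kp = p_B2^3 / (p_B1^2) with p_i = (n_i/n_T)·P.
At X = 0.2: the mole-fraction product g(X) = Π y_i^ν_i = 0.03835. Since Kp = g(X)·P^{1}, P = (Kp/g)^(1/1) = (16.2/0.03835)^(1/1) = 422 kPa.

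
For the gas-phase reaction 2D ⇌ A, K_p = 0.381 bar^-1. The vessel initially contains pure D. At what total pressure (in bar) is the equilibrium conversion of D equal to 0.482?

Let X = conversion of D (basis 1 mol D); extent of reaction ξ = 0.5X.
Moles: n_D = 1 − X; n_A = 0.5X.
Summing: n_T = 1 − 0.5X.
K_p = p_A / (p_D^2) with p_i = (n_i/n_T)·P.
At X = 0.482: the mole-fraction product g(X) = Π y_i^ν_i = 0.6817. Since K_p = g(X)·P^{-1}, P = (g/K_p)^(1/1) = (0.6817/0.381)^(1/1) = 1.79 bar.

P = 1.79 bar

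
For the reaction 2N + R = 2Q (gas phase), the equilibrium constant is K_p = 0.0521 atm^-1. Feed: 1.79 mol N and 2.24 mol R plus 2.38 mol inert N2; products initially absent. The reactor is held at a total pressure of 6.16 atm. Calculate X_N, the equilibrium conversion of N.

Take 1.79 mol N as basis and let X be its fractional conversion, so ξ = 0.895X.
At extent ξ: n_N = 1.79 − 1.79X; n_R = 2.24 − 0.895X; n_Q = 1.79X; n_I = 2.38 (inert).
Summing: n_T = 6.41 − 0.895X.
y_i = n_i/n_T, p_i = y_i·P. K_p = p_Q^2 / (p_N^2 p_R).
Equating to 0.0521 atm^-1 and solving on 0 < X < 1: X = 0.245.

X = 0.245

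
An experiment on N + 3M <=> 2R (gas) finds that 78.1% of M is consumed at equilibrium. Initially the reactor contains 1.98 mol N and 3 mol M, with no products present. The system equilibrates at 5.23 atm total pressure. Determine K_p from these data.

K_p = 3.06 atm^-2

Basis: 3 mol M initially; let X = conversion of M. Extent ξ = X.
Moles: n_N = 1.98 − X; n_M = 3 − 3X; n_R = 2X.
Summing: n_T = 4.98 − 2X.
At X = 0.781: n_N = 1.2, n_M = 0.657, n_R = 1.56, n_T = 3.42.
p_i = (n_i/n_T)·P. K_p = p_R^2 / (p_N p_M^3) = 3.06 atm^-2.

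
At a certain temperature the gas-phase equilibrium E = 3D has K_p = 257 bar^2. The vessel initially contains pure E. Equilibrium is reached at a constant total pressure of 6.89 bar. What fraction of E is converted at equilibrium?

X = 0.702

Take 1 mol E as basis and let X be its fractional conversion, so ξ = X.
Species balance: n_E = 1 − X; n_D = 3X.
Summing: n_T = 1 + 2X.
With p_i = (n_i/n_T)P, K_p = p_D^3 / (p_E).
Substituting and setting equal to 257 bar^2 gives a polynomial in X; the root in (0,1) is X = 0.702.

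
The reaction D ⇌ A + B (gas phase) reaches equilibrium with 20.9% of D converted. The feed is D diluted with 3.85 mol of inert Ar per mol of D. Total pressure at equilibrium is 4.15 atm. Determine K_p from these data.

Let X = conversion of D (basis 1 mol D); extent of reaction ξ = X.
At extent ξ: n_D = 1 − X; n_A = X; n_B = X; n_I = 3.85 (inert).
n_T = Σnᵢ = 4.85 + X.
At X = 0.209: n_D = 0.791, n_A = 0.209, n_B = 0.209, n_T = 5.06.
p_i = (n_i/n_T)·P. K_p = p_A p_B / (p_D) = 0.0453 atm.

K_p = 0.0453 atm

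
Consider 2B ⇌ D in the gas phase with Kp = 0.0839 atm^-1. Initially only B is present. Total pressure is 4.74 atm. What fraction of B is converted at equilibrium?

X = 0.379

Let X = conversion of B (basis 1 mol B); extent of reaction ξ = 0.5X.
Moles: n_B = 1 − X; n_D = 0.5X.
n_T = Σnᵢ = 1 − 0.5X.
Mole fractions y_i = n_i/n_T; Kp = p_D / (p_B^2) with p_i = y_i·P.
Equating to 0.0839 atm^-1 and solving on 0 < X < 1: X = 0.379.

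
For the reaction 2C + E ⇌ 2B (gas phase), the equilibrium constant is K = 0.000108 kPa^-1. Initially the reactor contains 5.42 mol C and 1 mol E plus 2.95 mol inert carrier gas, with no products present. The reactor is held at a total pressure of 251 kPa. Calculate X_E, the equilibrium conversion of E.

Basis: 1 mol E initially; let X = conversion of E. Extent ξ = X.
At extent ξ: n_C = 5.42 − 2X; n_E = 1 − X; n_B = 2X; n_I = 2.95 (inert).
Total moles n_T = 9.37 − X.
y_i = n_i/n_T, p_i = y_i·P. K = p_B^2 / (p_C^2 p_E).
This yields a degree-3 equation in X; solving on (0,1), X = 0.130.

X = 0.130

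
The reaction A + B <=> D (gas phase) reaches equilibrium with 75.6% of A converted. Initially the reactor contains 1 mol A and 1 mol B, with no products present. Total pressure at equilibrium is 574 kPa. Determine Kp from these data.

Let X = conversion of A (basis 1 mol A); extent of reaction ξ = X.
Species balance: n_A = 1 − X; n_B = 1 − X; n_D = X.
n_T = Σnᵢ = 2 − X.
At X = 0.756: n_A = 0.244, n_B = 0.244, n_D = 0.756, n_T = 1.24.
p_i = (n_i/n_T)·P. Kp = p_D / (p_A p_B) = 0.0275 kPa^-1.

Kp = 0.0275 kPa^-1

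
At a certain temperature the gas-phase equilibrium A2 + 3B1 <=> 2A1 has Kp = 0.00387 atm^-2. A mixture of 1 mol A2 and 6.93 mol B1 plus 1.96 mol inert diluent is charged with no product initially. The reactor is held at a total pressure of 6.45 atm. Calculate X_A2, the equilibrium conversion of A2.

Basis: 1 mol A2 initially; let X = conversion of A2. Extent ξ = X.
Species balance: n_A2 = 1 − X; n_B1 = 6.93 − 3X; n_A1 = 2X; n_I = 1.96 (inert).
n_T = Σnᵢ = 9.89 − 2X.
y_i = n_i/n_T, p_i = y_i·P. Kp = p_A1^2 / (p_A2 p_B1^3).
Equating to 0.00387 atm^-2 and solving on 0 < X < 1: X = 0.276.

X = 0.276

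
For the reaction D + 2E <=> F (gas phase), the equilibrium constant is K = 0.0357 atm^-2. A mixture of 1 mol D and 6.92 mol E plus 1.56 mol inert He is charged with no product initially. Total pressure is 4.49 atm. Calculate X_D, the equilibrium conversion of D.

Basis: 1 mol D initially; let X = conversion of D. Extent ξ = X.
Species balance: n_D = 1 − X; n_E = 6.92 − 2X; n_F = X; n_I = 1.56 (inert).
n_T = Σnᵢ = 9.48 − 2X.
y_i = n_i/n_T, p_i = y_i·P. K = p_F / (p_D p_E^2).
Substituting and setting equal to 0.0357 atm^-2 gives a polynomial in X; the root in (0,1) is X = 0.268.

X = 0.268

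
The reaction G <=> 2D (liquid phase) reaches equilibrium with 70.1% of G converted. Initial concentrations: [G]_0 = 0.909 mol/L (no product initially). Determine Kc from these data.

Let X = conversion of G.
Concentrations: [G] = 0.909 − 0.909X; [D] = 1.82X.
At X = 0.701: [G] = 0.272, [D] = 1.27.
Kc = [D]^2 / ([G]) = 5.98 mol/L.

Kc = 5.98 mol/L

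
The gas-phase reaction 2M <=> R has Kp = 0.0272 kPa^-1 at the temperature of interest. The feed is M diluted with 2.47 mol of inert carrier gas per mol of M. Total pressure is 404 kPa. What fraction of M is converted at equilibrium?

X = 0.687

Let X = conversion of M (basis 1 mol M); extent of reaction ξ = 0.5X.
Mole table: n_M = 1 − X; n_R = 0.5X; n_I = 2.47 (inert).
Total moles n_T = 3.47 − 0.5X.
With p_i = (n_i/n_T)P, Kp = p_R / (p_M^2).
Setting this equal to 0.0272 kPa^-1 and taking the physical root (0 < X < 1) gives X = 0.687.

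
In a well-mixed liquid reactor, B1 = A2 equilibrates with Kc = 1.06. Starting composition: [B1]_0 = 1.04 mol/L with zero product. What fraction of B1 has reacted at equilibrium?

Let X = conversion of B1; extent ξ = 1.04·X mol/L.
Concentrations: [B1] = 1.04 − 1.04X; [A2] = 1.04X.
Kc = [A2] / ([B1]).
Setting equal to 1.06 and solving for X on (0,1) gives X = 0.515.

X = 0.515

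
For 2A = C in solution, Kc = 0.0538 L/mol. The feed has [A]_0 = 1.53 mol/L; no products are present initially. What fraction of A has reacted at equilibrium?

Let X = conversion of A; extent ξ = 1.53X/2 mol/L.
Concentrations: [A] = 1.53 − 1.53X; [C] = 0.765X.
Kc = [C] / ([A]^2).
This equals 0.0538 at X = 0.126 (the root in 0 < X < 1).

X = 0.126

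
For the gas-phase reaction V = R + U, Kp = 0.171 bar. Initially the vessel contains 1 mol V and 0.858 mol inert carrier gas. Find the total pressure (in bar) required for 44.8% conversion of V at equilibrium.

P = 1.08 bar

Let X = conversion of V (basis 1 mol V); extent of reaction ξ = X.
At extent ξ: n_V = 1 − X; n_R = X; n_U = X; n_I = 0.858 (inert).
n_T = Σnᵢ = 1.86 + X.
Kp = p_R p_U / (p_V) with p_i = (n_i/n_T)·P.
At X = 0.448: the mole-fraction product g(X) = Π y_i^ν_i = 0.1577. Since Kp = g(X)·P^{1}, P = (Kp/g)^(1/1) = (0.171/0.1577)^(1/1) = 1.08 bar.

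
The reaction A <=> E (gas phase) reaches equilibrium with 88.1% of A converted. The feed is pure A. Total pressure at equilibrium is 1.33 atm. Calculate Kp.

Kp = 7.4

Take 1 mol A as basis and let X be its fractional conversion, so ξ = X.
Species balance: n_A = 1 − X; n_E = X.
n_T stays at 1 (no change in mole number).
At X = 0.881: n_A = 0.119, n_E = 0.881, n_T = 1.
p_i = (n_i/n_T)·P. Kp = p_E / (p_A) = 7.4.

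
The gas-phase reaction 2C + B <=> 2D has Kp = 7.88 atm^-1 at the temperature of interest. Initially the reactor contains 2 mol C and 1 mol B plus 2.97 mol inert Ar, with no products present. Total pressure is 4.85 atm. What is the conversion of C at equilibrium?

X = 0.622

Let X = conversion of C (basis 2 mol C); extent of reaction ξ = X.
Species balance: n_C = 2 − 2X; n_B = 1 − X; n_D = 2X; n_I = 2.97 (inert).
Summing: n_T = 5.97 − X.
With p_i = (n_i/n_T)P, Kp = p_D^2 / (p_C^2 p_B).
Equating to 7.88 atm^-1 and solving on 0 < X < 1: X = 0.622.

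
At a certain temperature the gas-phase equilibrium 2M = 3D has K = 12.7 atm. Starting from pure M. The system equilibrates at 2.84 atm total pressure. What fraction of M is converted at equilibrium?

Let X = conversion of M (basis 1 mol M); extent of reaction ξ = 0.5X.
At extent ξ: n_M = 1 − X; n_D = 1.5X.
Summing: n_T = 1 + 0.5X.
With p_i = (n_i/n_T)P, K = p_D^3 / (p_M^2).
Substituting and setting equal to 12.7 atm gives a polynomial in X; the root in (0,1) is X = 0.625.

X = 0.625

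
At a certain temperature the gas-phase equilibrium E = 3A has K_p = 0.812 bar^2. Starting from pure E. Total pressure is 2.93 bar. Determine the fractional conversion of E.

X = 0.174

Let X = conversion of E (basis 1 mol E); extent of reaction ξ = X.
Mole table: n_E = 1 − X; n_A = 3X.
Total moles n_T = 1 + 2X.
Mole fractions y_i = n_i/n_T; K_p = p_A^3 / (p_E) with p_i = y_i·P.
Setting this equal to 0.812 bar^2 and taking the physical root (0 < X < 1) gives X = 0.174.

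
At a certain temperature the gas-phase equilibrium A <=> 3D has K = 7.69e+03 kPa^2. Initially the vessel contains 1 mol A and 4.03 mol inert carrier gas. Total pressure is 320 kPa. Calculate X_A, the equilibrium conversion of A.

X = 0.386

Basis: 1 mol A initially; let X = conversion of A. Extent ξ = X.
At extent ξ: n_A = 1 − X; n_D = 3X; n_I = 4.03 (inert).
n_T = Σnᵢ = 5.03 + 2X.
y_i = n_i/n_T, p_i = y_i·P. K = p_D^3 / (p_A).
Substituting and setting equal to 7.69e+03 kPa^2 gives a polynomial in X; the root in (0,1) is X = 0.386.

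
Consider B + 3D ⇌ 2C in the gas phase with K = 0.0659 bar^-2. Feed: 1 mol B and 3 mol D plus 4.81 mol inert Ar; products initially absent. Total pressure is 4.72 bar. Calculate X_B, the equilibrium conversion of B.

Basis: 1 mol B initially; let X = conversion of B. Extent ξ = X.
Moles: n_B = 1 − X; n_D = 3 − 3X; n_C = 2X; n_I = 4.81 (inert).
n_T = Σnᵢ = 8.81 − 2X.
With p_i = (n_i/n_T)P, K = p_C^2 / (p_B p_D^3).
Setting this equal to 0.0659 bar^-2 and taking the physical root (0 < X < 1) gives X = 0.226.

X = 0.226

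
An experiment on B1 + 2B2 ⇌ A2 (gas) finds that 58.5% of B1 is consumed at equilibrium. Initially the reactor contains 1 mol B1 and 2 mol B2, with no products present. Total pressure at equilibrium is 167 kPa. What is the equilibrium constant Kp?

Take 1 mol B1 as basis and let X be its fractional conversion, so ξ = X.
Mole table: n_B1 = 1 − X; n_B2 = 2 − 2X; n_A2 = X.
Summing: n_T = 3 − 2X.
At X = 0.585: n_B1 = 0.415, n_B2 = 0.83, n_A2 = 0.585, n_T = 1.83.
p_i = (n_i/n_T)·P. Kp = p_A2 / (p_B1 p_B2^2) = 0.000246 kPa^-2.

Kp = 0.000246 kPa^-2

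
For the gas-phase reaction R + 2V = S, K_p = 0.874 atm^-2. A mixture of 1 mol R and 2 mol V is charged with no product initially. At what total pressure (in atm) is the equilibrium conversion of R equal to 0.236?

Let X = conversion of R (basis 1 mol R); extent of reaction ξ = X.
Moles: n_R = 1 − X; n_V = 2 − 2X; n_S = X.
Summing: n_T = 3 − 2X.
K_p = p_S / (p_R p_V^2) with p_i = (n_i/n_T)·P.
At X = 0.236: the mole-fraction product g(X) = Π y_i^ν_i = 0.8455. Since K_p = g(X)·P^{-2}, P = (g/K_p)^(1/2) = (0.8455/0.874)^(1/2) = 0.984 atm.

P = 0.984 atm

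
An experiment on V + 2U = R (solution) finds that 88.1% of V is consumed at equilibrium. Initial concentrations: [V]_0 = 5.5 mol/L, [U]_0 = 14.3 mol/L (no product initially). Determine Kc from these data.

Kc = 0.349 (mol/L)^-2

Let X = conversion of V.
Concentrations: [V] = 5.5 − 5.5X; [U] = 14.3 − 11X; [R] = 5.5X.
At X = 0.881: [V] = 0.654, [U] = 4.61, [R] = 4.85.
Kc = [R] / ([V] [U]^2) = 0.349 (mol/L)^-2.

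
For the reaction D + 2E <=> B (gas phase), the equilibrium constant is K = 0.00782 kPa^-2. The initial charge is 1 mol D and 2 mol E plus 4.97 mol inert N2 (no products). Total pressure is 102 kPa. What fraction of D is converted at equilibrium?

Basis: 1 mol D initially; let X = conversion of D. Extent ξ = X.
Moles: n_D = 1 − X; n_E = 2 − 2X; n_B = X; n_I = 4.97 (inert).
Total moles n_T = 7.97 − 2X.
Mole fractions y_i = n_i/n_T; K = p_B / (p_D p_E^2) with p_i = y_i·P.
This yields a degree-3 equation in X; solving on (0,1), X = 0.567.

X = 0.567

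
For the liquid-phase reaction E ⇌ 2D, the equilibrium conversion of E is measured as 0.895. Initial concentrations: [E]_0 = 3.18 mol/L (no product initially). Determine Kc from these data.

Kc = 97 mol/L

Let X = conversion of E.
Concentrations: [E] = 3.18 − 3.18X; [D] = 6.36X.
At X = 0.895: [E] = 0.334, [D] = 5.69.
Kc = [D]^2 / ([E]) = 97 mol/L.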